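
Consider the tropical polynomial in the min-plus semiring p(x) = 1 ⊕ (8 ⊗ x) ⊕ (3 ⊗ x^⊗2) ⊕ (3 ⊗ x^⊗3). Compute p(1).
p(1) = 1

A tropical monomial a ⊗ x^⊗i evaluates to a + i · x. Evaluating each term at x = 1:
  Term 0 contributes 1 + 0 · 1 = 1
  Term 1 contributes 8 + 1 · 1 = 9
  Term 2 contributes 3 + 2 · 1 = 5
  Term 3 contributes 3 + 3 · 1 = 6
p(1) = ⊕ of these = min[1, 9, 5, 6] = 1.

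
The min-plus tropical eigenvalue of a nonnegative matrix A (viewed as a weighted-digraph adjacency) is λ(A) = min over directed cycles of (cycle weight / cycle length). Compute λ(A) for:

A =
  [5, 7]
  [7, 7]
λ(A) = 5

Enumerate directed cycles and compute their means (weight / length). Sample:
  cycle 0 → 0: weight = 5, length = 1, mean = 5/1 ≈ 5.000
  cycle 1 → 1: weight = 7, length = 1, mean = 7/1 ≈ 7.000
  cycle 0 → 1 → 0: weight = 14, length = 2, mean = 14/2 ≈ 7.000
  cycle 1 → 0 → 1: weight = 14, length = 2, mean = 14/2 ≈ 7.000
Minimum mean = 5.000, attained e.g. along the cycle 0 → 0 with weight 5 and length 1. So λ(A) = 5/1 = 5.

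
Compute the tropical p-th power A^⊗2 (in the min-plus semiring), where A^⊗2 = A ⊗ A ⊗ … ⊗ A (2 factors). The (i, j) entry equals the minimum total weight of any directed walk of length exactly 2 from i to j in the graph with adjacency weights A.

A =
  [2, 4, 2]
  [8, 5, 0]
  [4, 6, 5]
A^⊗2 =
  [4, 6, 4]
  [4, 6, 5]
  [6, 8, 6]

Each entry (A^⊗2)_ij equals the minimum over all length-2 walks i = v_0 → v_1 → … → v_2 = j of Σ_t A[v_t][v_{t+1}]. For example, for (i, j) = (0, 2) we minimise over 3 possible intermediate vertex sequences; the minimum is 4, attained along the walk 0 → 0 → 2.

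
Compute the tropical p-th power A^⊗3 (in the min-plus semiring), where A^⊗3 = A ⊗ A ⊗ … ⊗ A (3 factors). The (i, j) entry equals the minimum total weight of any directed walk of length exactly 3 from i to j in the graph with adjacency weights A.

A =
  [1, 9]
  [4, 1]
A^⊗3 =
  [3, 11]
  [6, 3]

Each entry (A^⊗3)_ij equals the minimum over all length-3 walks i = v_0 → v_1 → … → v_3 = j of Σ_t A[v_t][v_{t+1}]. For example, for (i, j) = (0, 1) we minimise over 4 possible intermediate vertex sequences; the minimum is 11, attained along the walk 0 → 0 → 0 → 1.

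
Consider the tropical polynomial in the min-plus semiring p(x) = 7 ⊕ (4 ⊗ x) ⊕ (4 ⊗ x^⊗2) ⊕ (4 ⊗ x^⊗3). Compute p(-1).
p(-1) = 1

A tropical monomial a ⊗ x^⊗i evaluates to a + i · x. Evaluating each term at x = -1:
  Term 0 contributes 7 + 0 · -1 = 7
  Term 1 contributes 4 + 1 · -1 = 3
  Term 2 contributes 4 + 2 · -1 = 2
  Term 3 contributes 4 + 3 · -1 = 1
p(-1) = ⊕ of these = min[7, 3, 2, 1] = 1.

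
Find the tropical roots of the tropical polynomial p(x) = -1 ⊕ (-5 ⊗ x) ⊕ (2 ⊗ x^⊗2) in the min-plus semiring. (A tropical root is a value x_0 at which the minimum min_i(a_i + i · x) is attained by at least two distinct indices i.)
Roots: {-7, 4}

Each tropical root is a break point of the lower envelope of the lines y = a_i + i · x (there are 3 lines, with slopes 0, 1, ..., 2). Only the lines that attain the minimum somewhere contribute to roots; other lines are dominated. Here the surviving (envelope) indices are i = 2, i = 1, i = 0.
Intersections between consecutive envelope lines give the roots: for adjacent envelope indices i < j the intersection is x = (a_i − a_j) / (j − i). Reading off the sorted break points: {-7, 4}.
Verification: at each break x_0, at least two indices attain the minimum of min_i(a_i + i · x_0).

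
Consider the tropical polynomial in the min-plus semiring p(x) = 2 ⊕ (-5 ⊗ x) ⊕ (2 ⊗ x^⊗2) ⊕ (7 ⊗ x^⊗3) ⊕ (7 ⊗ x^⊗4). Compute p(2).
p(2) = -3

A tropical monomial a ⊗ x^⊗i evaluates to a + i · x. Evaluating each term at x = 2:
  Term 0 contributes 2 + 0 · 2 = 2
  Term 1 contributes -5 + 1 · 2 = -3
  Term 2 contributes 2 + 2 · 2 = 6
  Term 3 contributes 7 + 3 · 2 = 13
  Term 4 contributes 7 + 4 · 2 = 15
p(2) = ⊕ of these = min[2, -3, 6, 13, 15] = -3.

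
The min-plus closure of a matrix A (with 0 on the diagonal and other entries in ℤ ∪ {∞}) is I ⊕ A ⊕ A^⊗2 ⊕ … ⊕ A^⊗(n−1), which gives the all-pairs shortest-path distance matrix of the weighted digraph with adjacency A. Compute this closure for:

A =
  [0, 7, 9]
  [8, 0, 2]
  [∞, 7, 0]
Closure =
  [0, 7, 9]
  [8, 0, 2]
  [15, 7, 0]

This is the Floyd-Warshall all-pairs shortest-path computation. For each intermediate vertex k = 0, 1, …, 2, update dist[i][j] ← min(dist[i][j], dist[i][k] + dist[k][j]). The final matrix gives, for each (i, j), the minimum total weight of any directed path from i to j (possibly empty when i = j).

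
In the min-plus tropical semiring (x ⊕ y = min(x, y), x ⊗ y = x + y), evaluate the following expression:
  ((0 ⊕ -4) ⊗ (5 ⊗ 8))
((0 ⊕ -4) ⊗ (5 ⊗ 8)) = 9

Expand innermost to outermost. Recall ⊕ takes the minimum of its arguments and ⊗ takes their sum. Working out the expression ((0 ⊕ -4) ⊗ (5 ⊗ 8)) gives 9.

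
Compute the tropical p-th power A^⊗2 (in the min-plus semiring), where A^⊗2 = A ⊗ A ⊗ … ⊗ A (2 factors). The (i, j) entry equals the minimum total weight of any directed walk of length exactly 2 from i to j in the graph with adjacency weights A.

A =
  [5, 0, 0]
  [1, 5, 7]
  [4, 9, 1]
A^⊗2 =
  [1, 5, 1]
  [6, 1, 1]
  [5, 4, 2]

Each entry (A^⊗2)_ij equals the minimum over all length-2 walks i = v_0 → v_1 → … → v_2 = j of Σ_t A[v_t][v_{t+1}]. For example, for (i, j) = (0, 2) we minimise over 3 possible intermediate vertex sequences; the minimum is 1, attained along the walk 0 → 2 → 2.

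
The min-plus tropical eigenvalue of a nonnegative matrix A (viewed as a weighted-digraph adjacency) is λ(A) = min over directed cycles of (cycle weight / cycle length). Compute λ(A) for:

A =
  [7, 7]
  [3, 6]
λ(A) = 5

Enumerate directed cycles and compute their means (weight / length). Sample:
  cycle 0 → 0: weight = 7, length = 1, mean = 7/1 ≈ 7.000
  cycle 1 → 1: weight = 6, length = 1, mean = 6/1 ≈ 6.000
  cycle 0 → 1 → 0: weight = 10, length = 2, mean = 10/2 ≈ 5.000
  cycle 1 → 0 → 1: weight = 10, length = 2, mean = 10/2 ≈ 5.000
Minimum mean = 5.000, attained e.g. along the cycle 0 → 1 → 0 with weight 10 and length 2. So λ(A) = 10/2 = 5.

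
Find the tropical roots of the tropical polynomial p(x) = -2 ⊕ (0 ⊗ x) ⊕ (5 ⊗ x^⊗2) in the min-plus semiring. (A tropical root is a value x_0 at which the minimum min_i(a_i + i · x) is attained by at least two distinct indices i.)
Roots: {-5, -2}

Each tropical root is a break point of the lower envelope of the lines y = a_i + i · x (there are 3 lines, with slopes 0, 1, ..., 2). Only the lines that attain the minimum somewhere contribute to roots; other lines are dominated. Here the surviving (envelope) indices are i = 2, i = 1, i = 0.
Intersections between consecutive envelope lines give the roots: for adjacent envelope indices i < j the intersection is x = (a_i − a_j) / (j − i). Reading off the sorted break points: {-5, -2}.
Verification: at each break x_0, at least two indices attain the minimum of min_i(a_i + i · x_0).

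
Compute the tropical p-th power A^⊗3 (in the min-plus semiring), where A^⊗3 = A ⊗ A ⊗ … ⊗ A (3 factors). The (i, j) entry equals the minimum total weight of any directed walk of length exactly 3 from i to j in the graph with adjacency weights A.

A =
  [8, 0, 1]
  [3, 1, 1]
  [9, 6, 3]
A^⊗3 =
  [4, 2, 2]
  [5, 3, 3]
  [10, 8, 8]

Each entry (A^⊗3)_ij equals the minimum over all length-3 walks i = v_0 → v_1 → … → v_3 = j of Σ_t A[v_t][v_{t+1}]. For example, for (i, j) = (0, 2) we minimise over 9 possible intermediate vertex sequences; the minimum is 2, attained along the walk 0 → 1 → 1 → 2.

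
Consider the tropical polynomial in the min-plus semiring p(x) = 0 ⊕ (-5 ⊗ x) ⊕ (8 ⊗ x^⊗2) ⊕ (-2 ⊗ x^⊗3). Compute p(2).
p(2) = -3

A tropical monomial a ⊗ x^⊗i evaluates to a + i · x. Evaluating each term at x = 2:
  Term 0 contributes 0 + 0 · 2 = 0
  Term 1 contributes -5 + 1 · 2 = -3
  Term 2 contributes 8 + 2 · 2 = 12
  Term 3 contributes -2 + 3 · 2 = 4
p(2) = ⊕ of these = min[0, -3, 12, 4] = -3.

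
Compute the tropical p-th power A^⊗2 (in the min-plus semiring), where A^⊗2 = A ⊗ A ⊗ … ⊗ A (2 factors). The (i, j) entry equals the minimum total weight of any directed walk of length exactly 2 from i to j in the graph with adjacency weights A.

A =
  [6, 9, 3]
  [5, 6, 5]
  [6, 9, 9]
A^⊗2 =
  [9, 12, 9]
  [11, 12, 8]
  [12, 15, 9]

Each entry (A^⊗2)_ij equals the minimum over all length-2 walks i = v_0 → v_1 → … → v_2 = j of Σ_t A[v_t][v_{t+1}]. For example, for (i, j) = (0, 2) we minimise over 3 possible intermediate vertex sequences; the minimum is 9, attained along the walk 0 → 0 → 2.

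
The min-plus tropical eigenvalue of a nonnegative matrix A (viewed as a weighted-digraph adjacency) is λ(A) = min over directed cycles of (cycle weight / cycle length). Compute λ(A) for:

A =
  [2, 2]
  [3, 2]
λ(A) = 2

Enumerate directed cycles and compute their means (weight / length). Sample:
  cycle 0 → 0: weight = 2, length = 1, mean = 2/1 ≈ 2.000
  cycle 1 → 1: weight = 2, length = 1, mean = 2/1 ≈ 2.000
  cycle 0 → 1 → 0: weight = 5, length = 2, mean = 5/2 ≈ 2.500
  cycle 1 → 0 → 1: weight = 5, length = 2, mean = 5/2 ≈ 2.500
Minimum mean = 2.000, attained e.g. along the cycle 0 → 0 with weight 2 and length 1. So λ(A) = 2/1 = 2.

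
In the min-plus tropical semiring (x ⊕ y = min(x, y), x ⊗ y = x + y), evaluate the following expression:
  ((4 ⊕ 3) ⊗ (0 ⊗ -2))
((4 ⊕ 3) ⊗ (0 ⊗ -2)) = 1

Expand innermost to outermost. Recall ⊕ takes the minimum of its arguments and ⊗ takes their sum. Working out the expression ((4 ⊕ 3) ⊗ (0 ⊗ -2)) gives 1.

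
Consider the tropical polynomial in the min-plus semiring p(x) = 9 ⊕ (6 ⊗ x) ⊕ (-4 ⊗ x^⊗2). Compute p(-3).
p(-3) = -10

A tropical monomial a ⊗ x^⊗i evaluates to a + i · x. Evaluating each term at x = -3:
  Term 0 contributes 9 + 0 · -3 = 9
  Term 1 contributes 6 + 1 · -3 = 3
  Term 2 contributes -4 + 2 · -3 = -10
p(-3) = ⊕ of these = min[9, 3, -10] = -10.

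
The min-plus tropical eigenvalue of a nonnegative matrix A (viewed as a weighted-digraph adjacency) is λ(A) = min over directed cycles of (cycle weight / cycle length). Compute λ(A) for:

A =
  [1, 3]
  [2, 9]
λ(A) = 1

Enumerate directed cycles and compute their means (weight / length). Sample:
  cycle 0 → 0: weight = 1, length = 1, mean = 1/1 ≈ 1.000
  cycle 1 → 1: weight = 9, length = 1, mean = 9/1 ≈ 9.000
  cycle 0 → 1 → 0: weight = 5, length = 2, mean = 5/2 ≈ 2.500
  cycle 1 → 0 → 1: weight = 5, length = 2, mean = 5/2 ≈ 2.500
Minimum mean = 1.000, attained e.g. along the cycle 0 → 0 with weight 1 and length 1. So λ(A) = 1/1 = 1.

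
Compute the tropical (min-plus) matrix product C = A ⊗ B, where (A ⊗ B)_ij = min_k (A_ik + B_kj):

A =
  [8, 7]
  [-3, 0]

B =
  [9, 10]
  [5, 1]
A ⊗ B =
  [12, 8]
  [5, 1]

Apply the min-plus product entry-by-entry:
  C[0][0] = min over k of (A[0][0] + B[0][0] = 8 + 9 = 17, A[0][1] + B[1][0] = 7 + 5 = 12) = 12 (attained at k = 1)
  C[0][1] = min over k of (A[0][0] + B[0][1] = 8 + 10 = 18, A[0][1] + B[1][1] = 7 + 1 = 8) = 8 (attained at k = 1)
  C[1][0] = min over k of (A[1][0] + B[0][0] = -3 + 9 = 6, A[1][1] + B[1][0] = 0 + 5 = 5) = 5 (attained at k = 1)
  C[1][1] = min over k of (A[1][0] + B[0][1] = -3 + 10 = 7, A[1][1] + B[1][1] = 0 + 1 = 1) = 1 (attained at k = 1)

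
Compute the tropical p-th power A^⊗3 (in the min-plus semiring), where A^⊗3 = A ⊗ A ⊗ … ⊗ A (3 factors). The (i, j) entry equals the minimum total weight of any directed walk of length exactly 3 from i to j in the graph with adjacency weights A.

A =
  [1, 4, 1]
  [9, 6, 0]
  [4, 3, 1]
A^⊗3 =
  [3, 5, 3]
  [5, 4, 2]
  [6, 5, 3]

Each entry (A^⊗3)_ij equals the minimum over all length-3 walks i = v_0 → v_1 → … → v_3 = j of Σ_t A[v_t][v_{t+1}]. For example, for (i, j) = (0, 2) we minimise over 9 possible intermediate vertex sequences; the minimum is 3, attained along the walk 0 → 0 → 0 → 2.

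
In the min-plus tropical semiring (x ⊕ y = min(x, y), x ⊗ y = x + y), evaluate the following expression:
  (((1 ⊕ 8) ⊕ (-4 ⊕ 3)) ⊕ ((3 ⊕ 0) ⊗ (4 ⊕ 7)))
(((1 ⊕ 8) ⊕ (-4 ⊕ 3)) ⊕ ((3 ⊕ 0) ⊗ (4 ⊕ 7))) = -4

Expand innermost to outermost. Recall ⊕ takes the minimum of its arguments and ⊗ takes their sum. Working out the expression (((1 ⊕ 8) ⊕ (-4 ⊕ 3)) ⊕ ((3 ⊕ 0) ⊗ (4 ⊕ 7))) gives -4.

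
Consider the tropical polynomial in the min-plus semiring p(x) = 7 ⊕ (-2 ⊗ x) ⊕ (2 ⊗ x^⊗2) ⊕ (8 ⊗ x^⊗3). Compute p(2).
p(2) = 0

A tropical monomial a ⊗ x^⊗i evaluates to a + i · x. Evaluating each term at x = 2:
  Term 0 contributes 7 + 0 · 2 = 7
  Term 1 contributes -2 + 1 · 2 = 0
  Term 2 contributes 2 + 2 · 2 = 6
  Term 3 contributes 8 + 3 · 2 = 14
p(2) = ⊕ of these = min[7, 0, 6, 14] = 0.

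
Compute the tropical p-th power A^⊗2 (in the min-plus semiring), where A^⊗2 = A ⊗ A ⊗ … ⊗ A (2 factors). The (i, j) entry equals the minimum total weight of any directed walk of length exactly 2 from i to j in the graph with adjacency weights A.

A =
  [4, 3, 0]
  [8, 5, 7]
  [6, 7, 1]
A^⊗2 =
  [6, 7, 1]
  [12, 10, 8]
  [7, 8, 2]

Each entry (A^⊗2)_ij equals the minimum over all length-2 walks i = v_0 → v_1 → … → v_2 = j of Σ_t A[v_t][v_{t+1}]. For example, for (i, j) = (0, 2) we minimise over 3 possible intermediate vertex sequences; the minimum is 1, attained along the walk 0 → 2 → 2.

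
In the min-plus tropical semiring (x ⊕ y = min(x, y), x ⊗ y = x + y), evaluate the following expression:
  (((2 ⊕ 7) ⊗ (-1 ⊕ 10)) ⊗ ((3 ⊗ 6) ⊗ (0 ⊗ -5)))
(((2 ⊕ 7) ⊗ (-1 ⊕ 10)) ⊗ ((3 ⊗ 6) ⊗ (0 ⊗ -5))) = 5

Expand innermost to outermost. Recall ⊕ takes the minimum of its arguments and ⊗ takes their sum. Working out the expression (((2 ⊕ 7) ⊗ (-1 ⊕ 10)) ⊗ ((3 ⊗ 6) ⊗ (0 ⊗ -5))) gives 5.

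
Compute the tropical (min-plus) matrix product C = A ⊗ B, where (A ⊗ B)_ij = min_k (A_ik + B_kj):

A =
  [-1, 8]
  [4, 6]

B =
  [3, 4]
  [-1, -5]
A ⊗ B =
  [2, 3]
  [5, 1]

Apply the min-plus product entry-by-entry:
  C[0][0] = min over k of (A[0][0] + B[0][0] = -1 + 3 = 2, A[0][1] + B[1][0] = 8 + -1 = 7) = 2 (attained at k = 0)
  C[0][1] = min over k of (A[0][0] + B[0][1] = -1 + 4 = 3, A[0][1] + B[1][1] = 8 + -5 = 3) = 3 (attained at k = 0)
  C[1][0] = min over k of (A[1][0] + B[0][0] = 4 + 3 = 7, A[1][1] + B[1][0] = 6 + -1 = 5) = 5 (attained at k = 1)
  C[1][1] = min over k of (A[1][0] + B[0][1] = 4 + 4 = 8, A[1][1] + B[1][1] = 6 + -5 = 1) = 1 (attained at k = 1)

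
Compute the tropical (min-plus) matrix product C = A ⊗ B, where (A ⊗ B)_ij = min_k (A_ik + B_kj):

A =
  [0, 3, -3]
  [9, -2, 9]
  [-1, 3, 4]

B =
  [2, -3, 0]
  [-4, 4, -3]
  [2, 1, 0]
A ⊗ B =
  [-1, -3, -3]
  [-6, 2, -5]
  [-1, -4, -1]

Apply the min-plus product entry-by-entry:
  C[0][0] = min over k of (A[0][0] + B[0][0] = 0 + 2 = 2, A[0][1] + B[1][0] = 3 + -4 = -1, A[0][2] + B[2][0] = -3 + 2 = -1) = -1 (attained at k = 1)
  C[0][1] = min over k of (A[0][0] + B[0][1] = 0 + -3 = -3, A[0][1] + B[1][1] = 3 + 4 = 7, A[0][2] + B[2][1] = -3 + 1 = -2) = -3 (attained at k = 0)
  C[0][2] = min over k of (A[0][0] + B[0][2] = 0 + 0 = 0, A[0][1] + B[1][2] = 3 + -3 = 0, A[0][2] + B[2][2] = -3 + 0 = -3) = -3 (attained at k = 2)
  C[1][0] = min over k of (A[1][0] + B[0][0] = 9 + 2 = 11, A[1][1] + B[1][0] = -2 + -4 = -6, A[1][2] + B[2][0] = 9 + 2 = 11) = -6 (attained at k = 1)
  C[1][1] = min over k of (A[1][0] + B[0][1] = 9 + -3 = 6, A[1][1] + B[1][1] = -2 + 4 = 2, A[1][2] + B[2][1] = 9 + 1 = 10) = 2 (attained at k = 1)
  C[1][2] = min over k of (A[1][0] + B[0][2] = 9 + 0 = 9, A[1][1] + B[1][2] = -2 + -3 = -5, A[1][2] + B[2][2] = 9 + 0 = 9) = -5 (attained at k = 1)
  C[2][0] = min over k of (A[2][0] + B[0][0] = -1 + 2 = 1, A[2][1] + B[1][0] = 3 + -4 = -1, A[2][2] + B[2][0] = 4 + 2 = 6) = -1 (attained at k = 1)
  C[2][1] = min over k of (A[2][0] + B[0][1] = -1 + -3 = -4, A[2][1] + B[1][1] = 3 + 4 = 7, A[2][2] + B[2][1] = 4 + 1 = 5) = -4 (attained at k = 0)
  C[2][2] = min over k of (A[2][0] + B[0][2] = -1 + 0 = -1, A[2][1] + B[1][2] = 3 + -3 = 0, A[2][2] + B[2][2] = 4 + 0 = 4) = -1 (attained at k = 0)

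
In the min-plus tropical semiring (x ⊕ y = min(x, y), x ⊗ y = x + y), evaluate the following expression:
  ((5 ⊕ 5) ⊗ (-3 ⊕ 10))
((5 ⊕ 5) ⊗ (-3 ⊕ 10)) = 2

Expand innermost to outermost. Recall ⊕ takes the minimum of its arguments and ⊗ takes their sum. Working out the expression ((5 ⊕ 5) ⊗ (-3 ⊕ 10)) gives 2.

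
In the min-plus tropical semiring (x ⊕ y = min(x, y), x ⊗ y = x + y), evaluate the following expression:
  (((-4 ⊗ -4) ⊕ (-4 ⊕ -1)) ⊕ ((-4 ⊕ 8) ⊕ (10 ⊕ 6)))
(((-4 ⊗ -4) ⊕ (-4 ⊕ -1)) ⊕ ((-4 ⊕ 8) ⊕ (10 ⊕ 6))) = -8

Expand innermost to outermost. Recall ⊕ takes the minimum of its arguments and ⊗ takes their sum. Working out the expression (((-4 ⊗ -4) ⊕ (-4 ⊕ -1)) ⊕ ((-4 ⊕ 8) ⊕ (10 ⊕ 6))) gives -8.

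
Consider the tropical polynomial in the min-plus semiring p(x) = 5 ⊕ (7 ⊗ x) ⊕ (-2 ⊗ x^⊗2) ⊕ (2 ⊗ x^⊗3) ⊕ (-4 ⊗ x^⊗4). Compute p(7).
p(7) = 5

A tropical monomial a ⊗ x^⊗i evaluates to a + i · x. Evaluating each term at x = 7:
  Term 0 contributes 5 + 0 · 7 = 5
  Term 1 contributes 7 + 1 · 7 = 14
  Term 2 contributes -2 + 2 · 7 = 12
  Term 3 contributes 2 + 3 · 7 = 23
  Term 4 contributes -4 + 4 · 7 = 24
p(7) = ⊕ of these = min[5, 14, 12, 23, 24] = 5.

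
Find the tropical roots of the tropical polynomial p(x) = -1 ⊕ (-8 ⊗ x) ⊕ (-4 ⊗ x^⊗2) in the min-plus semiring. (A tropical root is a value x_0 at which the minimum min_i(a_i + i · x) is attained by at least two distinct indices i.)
Roots: {-4, 7}

Each tropical root is a break point of the lower envelope of the lines y = a_i + i · x (there are 3 lines, with slopes 0, 1, ..., 2). Only the lines that attain the minimum somewhere contribute to roots; other lines are dominated. Here the surviving (envelope) indices are i = 2, i = 1, i = 0.
Intersections between consecutive envelope lines give the roots: for adjacent envelope indices i < j the intersection is x = (a_i − a_j) / (j − i). Reading off the sorted break points: {-4, 7}.
Verification: at each break x_0, at least two indices attain the minimum of min_i(a_i + i · x_0).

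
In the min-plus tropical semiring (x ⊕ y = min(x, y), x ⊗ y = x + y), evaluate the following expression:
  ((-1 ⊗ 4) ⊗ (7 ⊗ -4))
((-1 ⊗ 4) ⊗ (7 ⊗ -4)) = 6

Expand innermost to outermost. Recall ⊕ takes the minimum of its arguments and ⊗ takes their sum. Working out the expression ((-1 ⊗ 4) ⊗ (7 ⊗ -4)) gives 6.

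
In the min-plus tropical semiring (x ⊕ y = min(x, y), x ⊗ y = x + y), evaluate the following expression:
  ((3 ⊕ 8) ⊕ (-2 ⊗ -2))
((3 ⊕ 8) ⊕ (-2 ⊗ -2)) = -4

Expand innermost to outermost. Recall ⊕ takes the minimum of its arguments and ⊗ takes their sum. Working out the expression ((3 ⊕ 8) ⊕ (-2 ⊗ -2)) gives -4.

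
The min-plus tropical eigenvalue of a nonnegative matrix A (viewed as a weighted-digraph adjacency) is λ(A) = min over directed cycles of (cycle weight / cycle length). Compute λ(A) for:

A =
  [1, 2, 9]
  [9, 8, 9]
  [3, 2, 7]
λ(A) = 1

Enumerate directed cycles and compute their means (weight / length). Sample:
  cycle 0 → 0: weight = 1, length = 1, mean = 1/1 ≈ 1.000
  cycle 1 → 1: weight = 8, length = 1, mean = 8/1 ≈ 8.000
  cycle 2 → 2: weight = 7, length = 1, mean = 7/1 ≈ 7.000
  cycle 0 → 1 → 0: weight = 11, length = 2, mean = 11/2 ≈ 5.500
  cycle 0 → 2 → 0: weight = 12, length = 2, mean = 12/2 ≈ 6.000
  cycle 1 → 0 → 1: weight = 11, length = 2, mean = 11/2 ≈ 5.500
Minimum mean = 1.000, attained e.g. along the cycle 0 → 0 with weight 1 and length 1. So λ(A) = 1/1 = 1.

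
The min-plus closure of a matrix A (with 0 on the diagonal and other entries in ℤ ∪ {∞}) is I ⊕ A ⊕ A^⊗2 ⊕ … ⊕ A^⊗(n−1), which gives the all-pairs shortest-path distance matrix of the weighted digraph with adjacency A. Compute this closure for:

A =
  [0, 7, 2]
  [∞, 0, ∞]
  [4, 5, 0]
Closure =
  [0, 7, 2]
  [∞, 0, ∞]
  [4, 5, 0]

This is the Floyd-Warshall all-pairs shortest-path computation. For each intermediate vertex k = 0, 1, …, 2, update dist[i][j] ← min(dist[i][j], dist[i][k] + dist[k][j]). The final matrix gives, for each (i, j), the minimum total weight of any directed path from i to j (possibly empty when i = j).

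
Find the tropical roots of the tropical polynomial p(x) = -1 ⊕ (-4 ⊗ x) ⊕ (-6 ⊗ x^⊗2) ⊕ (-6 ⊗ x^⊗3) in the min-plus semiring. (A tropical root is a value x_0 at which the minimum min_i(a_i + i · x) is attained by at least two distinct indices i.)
Roots: {0, 2, 3}

Each tropical root is a break point of the lower envelope of the lines y = a_i + i · x (there are 4 lines, with slopes 0, 1, ..., 3). Only the lines that attain the minimum somewhere contribute to roots; other lines are dominated. Here the surviving (envelope) indices are i = 3, i = 2, i = 1, i = 0.
Intersections between consecutive envelope lines give the roots: for adjacent envelope indices i < j the intersection is x = (a_i − a_j) / (j − i). Reading off the sorted break points: {0, 2, 3}.
Verification: at each break x_0, at least two indices attain the minimum of min_i(a_i + i · x_0).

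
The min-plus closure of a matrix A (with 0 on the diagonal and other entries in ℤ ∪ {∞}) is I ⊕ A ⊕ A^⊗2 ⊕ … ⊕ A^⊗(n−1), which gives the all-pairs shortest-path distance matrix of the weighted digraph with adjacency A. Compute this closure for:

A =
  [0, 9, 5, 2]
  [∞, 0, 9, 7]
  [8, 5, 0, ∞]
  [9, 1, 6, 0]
Closure =
  [0, 3, 5, 2]
  [16, 0, 9, 7]
  [8, 5, 0, 10]
  [9, 1, 6, 0]

This is the Floyd-Warshall all-pairs shortest-path computation. For each intermediate vertex k = 0, 1, …, 3, update dist[i][j] ← min(dist[i][j], dist[i][k] + dist[k][j]). The final matrix gives, for each (i, j), the minimum total weight of any directed path from i to j (possibly empty when i = j).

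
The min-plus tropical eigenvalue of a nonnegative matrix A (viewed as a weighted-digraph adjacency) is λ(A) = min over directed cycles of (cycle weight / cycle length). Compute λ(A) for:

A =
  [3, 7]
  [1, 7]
λ(A) = 3

Enumerate directed cycles and compute their means (weight / length). Sample:
  cycle 0 → 0: weight = 3, length = 1, mean = 3/1 ≈ 3.000
  cycle 1 → 1: weight = 7, length = 1, mean = 7/1 ≈ 7.000
  cycle 0 → 1 → 0: weight = 8, length = 2, mean = 8/2 ≈ 4.000
  cycle 1 → 0 → 1: weight = 8, length = 2, mean = 8/2 ≈ 4.000
Minimum mean = 3.000, attained e.g. along the cycle 0 → 0 with weight 3 and length 1. So λ(A) = 3/1 = 3.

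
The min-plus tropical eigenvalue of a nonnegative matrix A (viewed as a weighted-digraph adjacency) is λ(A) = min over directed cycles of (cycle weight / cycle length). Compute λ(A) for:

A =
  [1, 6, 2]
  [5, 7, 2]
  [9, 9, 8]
λ(A) = 1

Enumerate directed cycles and compute their means (weight / length). Sample:
  cycle 0 → 0: weight = 1, length = 1, mean = 1/1 ≈ 1.000
  cycle 1 → 1: weight = 7, length = 1, mean = 7/1 ≈ 7.000
  cycle 2 → 2: weight = 8, length = 1, mean = 8/1 ≈ 8.000
  cycle 0 → 1 → 0: weight = 11, length = 2, mean = 11/2 ≈ 5.500
  cycle 0 → 2 → 0: weight = 11, length = 2, mean = 11/2 ≈ 5.500
  cycle 1 → 0 → 1: weight = 11, length = 2, mean = 11/2 ≈ 5.500
Minimum mean = 1.000, attained e.g. along the cycle 0 → 0 with weight 1 and length 1. So λ(A) = 1/1 = 1.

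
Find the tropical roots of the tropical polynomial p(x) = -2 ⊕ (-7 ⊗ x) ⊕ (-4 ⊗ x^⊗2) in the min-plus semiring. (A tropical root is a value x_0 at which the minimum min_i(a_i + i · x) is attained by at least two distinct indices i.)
Roots: {-3, 5}

Each tropical root is a break point of the lower envelope of the lines y = a_i + i · x (there are 3 lines, with slopes 0, 1, ..., 2). Only the lines that attain the minimum somewhere contribute to roots; other lines are dominated. Here the surviving (envelope) indices are i = 2, i = 1, i = 0.
Intersections between consecutive envelope lines give the roots: for adjacent envelope indices i < j the intersection is x = (a_i − a_j) / (j − i). Reading off the sorted break points: {-3, 5}.
Verification: at each break x_0, at least two indices attain the minimum of min_i(a_i + i · x_0).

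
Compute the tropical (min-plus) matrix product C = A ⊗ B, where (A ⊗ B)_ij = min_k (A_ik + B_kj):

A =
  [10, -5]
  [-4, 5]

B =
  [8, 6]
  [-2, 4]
A ⊗ B =
  [-7, -1]
  [3, 2]

Apply the min-plus product entry-by-entry:
  C[0][0] = min over k of (A[0][0] + B[0][0] = 10 + 8 = 18, A[0][1] + B[1][0] = -5 + -2 = -7) = -7 (attained at k = 1)
  C[0][1] = min over k of (A[0][0] + B[0][1] = 10 + 6 = 16, A[0][1] + B[1][1] = -5 + 4 = -1) = -1 (attained at k = 1)
  C[1][0] = min over k of (A[1][0] + B[0][0] = -4 + 8 = 4, A[1][1] + B[1][0] = 5 + -2 = 3) = 3 (attained at k = 1)
  C[1][1] = min over k of (A[1][0] + B[0][1] = -4 + 6 = 2, A[1][1] + B[1][1] = 5 + 4 = 9) = 2 (attained at k = 0)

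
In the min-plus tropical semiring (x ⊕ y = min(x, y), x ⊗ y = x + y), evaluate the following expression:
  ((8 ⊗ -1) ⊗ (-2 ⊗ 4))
((8 ⊗ -1) ⊗ (-2 ⊗ 4)) = 9

Expand innermost to outermost. Recall ⊕ takes the minimum of its arguments and ⊗ takes their sum. Working out the expression ((8 ⊗ -1) ⊗ (-2 ⊗ 4)) gives 9.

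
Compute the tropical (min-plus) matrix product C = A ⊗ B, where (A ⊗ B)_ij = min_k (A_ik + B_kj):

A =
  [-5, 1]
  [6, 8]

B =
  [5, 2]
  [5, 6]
A ⊗ B =
  [0, -3]
  [11, 8]

Apply the min-plus product entry-by-entry:
  C[0][0] = min over k of (A[0][0] + B[0][0] = -5 + 5 = 0, A[0][1] + B[1][0] = 1 + 5 = 6) = 0 (attained at k = 0)
  C[0][1] = min over k of (A[0][0] + B[0][1] = -5 + 2 = -3, A[0][1] + B[1][1] = 1 + 6 = 7) = -3 (attained at k = 0)
  C[1][0] = min over k of (A[1][0] + B[0][0] = 6 + 5 = 11, A[1][1] + B[1][0] = 8 + 5 = 13) = 11 (attained at k = 0)
  C[1][1] = min over k of (A[1][0] + B[0][1] = 6 + 2 = 8, A[1][1] + B[1][1] = 8 + 6 = 14) = 8 (attained at k = 0)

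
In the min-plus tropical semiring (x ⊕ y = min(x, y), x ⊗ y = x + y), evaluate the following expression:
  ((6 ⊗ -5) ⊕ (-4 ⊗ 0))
((6 ⊗ -5) ⊕ (-4 ⊗ 0)) = -4

Expand innermost to outermost. Recall ⊕ takes the minimum of its arguments and ⊗ takes their sum. Working out the expression ((6 ⊗ -5) ⊕ (-4 ⊗ 0)) gives -4.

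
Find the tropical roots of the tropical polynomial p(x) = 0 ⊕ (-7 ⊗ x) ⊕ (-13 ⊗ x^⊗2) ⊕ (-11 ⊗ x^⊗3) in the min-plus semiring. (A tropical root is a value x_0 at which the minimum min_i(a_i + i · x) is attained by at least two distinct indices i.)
Roots: {-2, 6, 7}

Each tropical root is a break point of the lower envelope of the lines y = a_i + i · x (there are 4 lines, with slopes 0, 1, ..., 3). Only the lines that attain the minimum somewhere contribute to roots; other lines are dominated. Here the surviving (envelope) indices are i = 3, i = 2, i = 1, i = 0.
Intersections between consecutive envelope lines give the roots: for adjacent envelope indices i < j the intersection is x = (a_i − a_j) / (j − i). Reading off the sorted break points: {-2, 6, 7}.
Verification: at each break x_0, at least two indices attain the minimum of min_i(a_i + i · x_0).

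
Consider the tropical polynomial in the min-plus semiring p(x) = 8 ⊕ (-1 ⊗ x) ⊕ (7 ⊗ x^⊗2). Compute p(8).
p(8) = 7

A tropical monomial a ⊗ x^⊗i evaluates to a + i · x. Evaluating each term at x = 8:
  Term 0 contributes 8 + 0 · 8 = 8
  Term 1 contributes -1 + 1 · 8 = 7
  Term 2 contributes 7 + 2 · 8 = 23
p(8) = ⊕ of these = min[8, 7, 23] = 7.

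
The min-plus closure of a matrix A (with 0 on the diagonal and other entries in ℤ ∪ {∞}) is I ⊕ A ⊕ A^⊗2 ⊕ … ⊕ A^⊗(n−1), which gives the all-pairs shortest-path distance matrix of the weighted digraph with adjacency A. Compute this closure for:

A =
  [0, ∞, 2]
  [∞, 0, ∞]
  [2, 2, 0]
Closure =
  [0, 4, 2]
  [∞, 0, ∞]
  [2, 2, 0]

This is the Floyd-Warshall all-pairs shortest-path computation. For each intermediate vertex k = 0, 1, …, 2, update dist[i][j] ← min(dist[i][j], dist[i][k] + dist[k][j]). The final matrix gives, for each (i, j), the minimum total weight of any directed path from i to j (possibly empty when i = j).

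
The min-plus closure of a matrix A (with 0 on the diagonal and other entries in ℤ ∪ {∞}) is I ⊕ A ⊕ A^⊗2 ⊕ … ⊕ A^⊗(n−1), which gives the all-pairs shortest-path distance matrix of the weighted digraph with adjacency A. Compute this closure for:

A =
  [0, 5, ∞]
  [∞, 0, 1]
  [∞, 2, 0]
Closure =
  [0, 5, 6]
  [∞, 0, 1]
  [∞, 2, 0]

This is the Floyd-Warshall all-pairs shortest-path computation. For each intermediate vertex k = 0, 1, …, 2, update dist[i][j] ← min(dist[i][j], dist[i][k] + dist[k][j]). The final matrix gives, for each (i, j), the minimum total weight of any directed path from i to j (possibly empty when i = j).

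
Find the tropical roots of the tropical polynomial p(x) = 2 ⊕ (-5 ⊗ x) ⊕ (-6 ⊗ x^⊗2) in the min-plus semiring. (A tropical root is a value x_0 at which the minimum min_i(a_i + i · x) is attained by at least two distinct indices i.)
Roots: {1, 7}

Each tropical root is a break point of the lower envelope of the lines y = a_i + i · x (there are 3 lines, with slopes 0, 1, ..., 2). Only the lines that attain the minimum somewhere contribute to roots; other lines are dominated. Here the surviving (envelope) indices are i = 2, i = 1, i = 0.
Intersections between consecutive envelope lines give the roots: for adjacent envelope indices i < j the intersection is x = (a_i − a_j) / (j − i). Reading off the sorted break points: {1, 7}.
Verification: at each break x_0, at least two indices attain the minimum of min_i(a_i + i · x_0).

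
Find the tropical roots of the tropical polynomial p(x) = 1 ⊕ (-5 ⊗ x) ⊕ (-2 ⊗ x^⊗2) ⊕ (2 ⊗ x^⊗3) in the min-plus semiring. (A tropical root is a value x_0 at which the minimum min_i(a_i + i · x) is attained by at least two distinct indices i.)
Roots: {-4, -3, 6}

Each tropical root is a break point of the lower envelope of the lines y = a_i + i · x (there are 4 lines, with slopes 0, 1, ..., 3). Only the lines that attain the minimum somewhere contribute to roots; other lines are dominated. Here the surviving (envelope) indices are i = 3, i = 2, i = 1, i = 0.
Intersections between consecutive envelope lines give the roots: for adjacent envelope indices i < j the intersection is x = (a_i − a_j) / (j − i). Reading off the sorted break points: {-4, -3, 6}.
Verification: at each break x_0, at least two indices attain the minimum of min_i(a_i + i · x_0).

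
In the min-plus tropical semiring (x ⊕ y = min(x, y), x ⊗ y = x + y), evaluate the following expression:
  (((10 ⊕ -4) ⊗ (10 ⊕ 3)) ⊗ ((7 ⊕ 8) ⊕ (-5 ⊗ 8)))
(((10 ⊕ -4) ⊗ (10 ⊕ 3)) ⊗ ((7 ⊕ 8) ⊕ (-5 ⊗ 8))) = 2

Expand innermost to outermost. Recall ⊕ takes the minimum of its arguments and ⊗ takes their sum. Working out the expression (((10 ⊕ -4) ⊗ (10 ⊕ 3)) ⊗ ((7 ⊕ 8) ⊕ (-5 ⊗ 8))) gives 2.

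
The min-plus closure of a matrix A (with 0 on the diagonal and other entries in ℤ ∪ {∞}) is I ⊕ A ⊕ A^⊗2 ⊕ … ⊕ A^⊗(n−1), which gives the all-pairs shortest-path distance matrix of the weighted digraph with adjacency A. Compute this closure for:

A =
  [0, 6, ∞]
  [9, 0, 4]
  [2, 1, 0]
Closure =
  [0, 6, 10]
  [6, 0, 4]
  [2, 1, 0]

This is the Floyd-Warshall all-pairs shortest-path computation. For each intermediate vertex k = 0, 1, …, 2, update dist[i][j] ← min(dist[i][j], dist[i][k] + dist[k][j]). The final matrix gives, for each (i, j), the minimum total weight of any directed path from i to j (possibly empty when i = j).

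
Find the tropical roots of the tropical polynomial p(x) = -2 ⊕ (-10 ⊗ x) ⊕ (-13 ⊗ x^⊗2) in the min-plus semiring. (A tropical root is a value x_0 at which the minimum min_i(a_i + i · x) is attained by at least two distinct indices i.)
Roots: {3, 8}

Each tropical root is a break point of the lower envelope of the lines y = a_i + i · x (there are 3 lines, with slopes 0, 1, ..., 2). Only the lines that attain the minimum somewhere contribute to roots; other lines are dominated. Here the surviving (envelope) indices are i = 2, i = 1, i = 0.
Intersections between consecutive envelope lines give the roots: for adjacent envelope indices i < j the intersection is x = (a_i − a_j) / (j − i). Reading off the sorted break points: {3, 8}.
Verification: at each break x_0, at least two indices attain the minimum of min_i(a_i + i · x_0).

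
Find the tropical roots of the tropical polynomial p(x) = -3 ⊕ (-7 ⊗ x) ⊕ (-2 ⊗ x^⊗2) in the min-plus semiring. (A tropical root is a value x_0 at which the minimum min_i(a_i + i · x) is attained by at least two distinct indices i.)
Roots: {-5, 4}

Each tropical root is a break point of the lower envelope of the lines y = a_i + i · x (there are 3 lines, with slopes 0, 1, ..., 2). Only the lines that attain the minimum somewhere contribute to roots; other lines are dominated. Here the surviving (envelope) indices are i = 2, i = 1, i = 0.
Intersections between consecutive envelope lines give the roots: for adjacent envelope indices i < j the intersection is x = (a_i − a_j) / (j − i). Reading off the sorted break points: {-5, 4}.
Verification: at each break x_0, at least two indices attain the minimum of min_i(a_i + i · x_0).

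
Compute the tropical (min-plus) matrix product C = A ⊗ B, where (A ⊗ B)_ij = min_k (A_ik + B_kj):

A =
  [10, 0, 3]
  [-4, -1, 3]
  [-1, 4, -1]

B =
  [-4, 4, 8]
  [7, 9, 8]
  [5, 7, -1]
A ⊗ B =
  [6, 9, 2]
  [-8, 0, 2]
  [-5, 3, -2]

Apply the min-plus product entry-by-entry:
  C[0][0] = min over k of (A[0][0] + B[0][0] = 10 + -4 = 6, A[0][1] + B[1][0] = 0 + 7 = 7, A[0][2] + B[2][0] = 3 + 5 = 8) = 6 (attained at k = 0)
  C[0][1] = min over k of (A[0][0] + B[0][1] = 10 + 4 = 14, A[0][1] + B[1][1] = 0 + 9 = 9, A[0][2] + B[2][1] = 3 + 7 = 10) = 9 (attained at k = 1)
  C[0][2] = min over k of (A[0][0] + B[0][2] = 10 + 8 = 18, A[0][1] + B[1][2] = 0 + 8 = 8, A[0][2] + B[2][2] = 3 + -1 = 2) = 2 (attained at k = 2)
  C[1][0] = min over k of (A[1][0] + B[0][0] = -4 + -4 = -8, A[1][1] + B[1][0] = -1 + 7 = 6, A[1][2] + B[2][0] = 3 + 5 = 8) = -8 (attained at k = 0)
  C[1][1] = min over k of (A[1][0] + B[0][1] = -4 + 4 = 0, A[1][1] + B[1][1] = -1 + 9 = 8, A[1][2] + B[2][1] = 3 + 7 = 10) = 0 (attained at k = 0)
  C[1][2] = min over k of (A[1][0] + B[0][2] = -4 + 8 = 4, A[1][1] + B[1][2] = -1 + 8 = 7, A[1][2] + B[2][2] = 3 + -1 = 2) = 2 (attained at k = 2)
  C[2][0] = min over k of (A[2][0] + B[0][0] = -1 + -4 = -5, A[2][1] + B[1][0] = 4 + 7 = 11, A[2][2] + B[2][0] = -1 + 5 = 4) = -5 (attained at k = 0)
  C[2][1] = min over k of (A[2][0] + B[0][1] = -1 + 4 = 3, A[2][1] + B[1][1] = 4 + 9 = 13, A[2][2] + B[2][1] = -1 + 7 = 6) = 3 (attained at k = 0)
  C[2][2] = min over k of (A[2][0] + B[0][2] = -1 + 8 = 7, A[2][1] + B[1][2] = 4 + 8 = 12, A[2][2] + B[2][2] = -1 + -1 = -2) = -2 (attained at k = 2)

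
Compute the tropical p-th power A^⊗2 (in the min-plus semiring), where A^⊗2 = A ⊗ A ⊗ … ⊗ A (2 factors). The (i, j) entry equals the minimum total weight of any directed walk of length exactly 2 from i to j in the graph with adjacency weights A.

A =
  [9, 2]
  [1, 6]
A^⊗2 =
  [3, 8]
  [7, 3]

Each entry (A^⊗2)_ij equals the minimum over all length-2 walks i = v_0 → v_1 → … → v_2 = j of Σ_t A[v_t][v_{t+1}]. For example, for (i, j) = (0, 1) we minimise over 2 possible intermediate vertex sequences; the minimum is 8, attained along the walk 0 → 1 → 1.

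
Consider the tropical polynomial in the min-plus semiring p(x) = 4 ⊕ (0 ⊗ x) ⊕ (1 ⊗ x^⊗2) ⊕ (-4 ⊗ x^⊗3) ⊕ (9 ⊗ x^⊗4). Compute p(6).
p(6) = 4

A tropical monomial a ⊗ x^⊗i evaluates to a + i · x. Evaluating each term at x = 6:
  Term 0 contributes 4 + 0 · 6 = 4
  Term 1 contributes 0 + 1 · 6 = 6
  Term 2 contributes 1 + 2 · 6 = 13
  Term 3 contributes -4 + 3 · 6 = 14
  Term 4 contributes 9 + 4 · 6 = 33
p(6) = ⊕ of these = min[4, 6, 13, 14, 33] = 4.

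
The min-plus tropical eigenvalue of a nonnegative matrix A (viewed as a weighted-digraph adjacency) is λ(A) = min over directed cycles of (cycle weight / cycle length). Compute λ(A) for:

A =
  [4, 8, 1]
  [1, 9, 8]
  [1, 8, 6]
λ(A) = 1

Enumerate directed cycles and compute their means (weight / length). Sample:
  cycle 0 → 0: weight = 4, length = 1, mean = 4/1 ≈ 4.000
  cycle 1 → 1: weight = 9, length = 1, mean = 9/1 ≈ 9.000
  cycle 2 → 2: weight = 6, length = 1, mean = 6/1 ≈ 6.000
  cycle 0 → 1 → 0: weight = 9, length = 2, mean = 9/2 ≈ 4.500
  cycle 0 → 2 → 0: weight = 2, length = 2, mean = 2/2 ≈ 1.000
  cycle 1 → 0 → 1: weight = 9, length = 2, mean = 9/2 ≈ 4.500
Minimum mean = 1.000, attained e.g. along the cycle 0 → 2 → 0 with weight 2 and length 2. So λ(A) = 2/2 = 1.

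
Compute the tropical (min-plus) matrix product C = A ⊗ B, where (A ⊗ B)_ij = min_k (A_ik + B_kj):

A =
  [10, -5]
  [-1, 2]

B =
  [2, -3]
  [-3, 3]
A ⊗ B =
  [-8, -2]
  [-1, -4]

Apply the min-plus product entry-by-entry:
  C[0][0] = min over k of (A[0][0] + B[0][0] = 10 + 2 = 12, A[0][1] + B[1][0] = -5 + -3 = -8) = -8 (attained at k = 1)
  C[0][1] = min over k of (A[0][0] + B[0][1] = 10 + -3 = 7, A[0][1] + B[1][1] = -5 + 3 = -2) = -2 (attained at k = 1)
  C[1][0] = min over k of (A[1][0] + B[0][0] = -1 + 2 = 1, A[1][1] + B[1][0] = 2 + -3 = -1) = -1 (attained at k = 1)
  C[1][1] = min over k of (A[1][0] + B[0][1] = -1 + -3 = -4, A[1][1] + B[1][1] = 2 + 3 = 5) = -4 (attained at k = 0)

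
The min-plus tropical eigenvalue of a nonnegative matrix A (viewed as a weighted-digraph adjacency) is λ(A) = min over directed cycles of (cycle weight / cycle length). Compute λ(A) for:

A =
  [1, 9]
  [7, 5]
λ(A) = 1

Enumerate directed cycles and compute their means (weight / length). Sample:
  cycle 0 → 0: weight = 1, length = 1, mean = 1/1 ≈ 1.000
  cycle 1 → 1: weight = 5, length = 1, mean = 5/1 ≈ 5.000
  cycle 0 → 1 → 0: weight = 16, length = 2, mean = 16/2 ≈ 8.000
  cycle 1 → 0 → 1: weight = 16, length = 2, mean = 16/2 ≈ 8.000
Minimum mean = 1.000, attained e.g. along the cycle 0 → 0 with weight 1 and length 1. So λ(A) = 1/1 = 1.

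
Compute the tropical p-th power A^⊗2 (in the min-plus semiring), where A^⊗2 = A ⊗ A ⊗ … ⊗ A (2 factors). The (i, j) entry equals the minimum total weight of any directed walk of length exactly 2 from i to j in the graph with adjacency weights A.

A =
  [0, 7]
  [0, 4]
A^⊗2 =
  [0, 7]
  [0, 7]

Each entry (A^⊗2)_ij equals the minimum over all length-2 walks i = v_0 → v_1 → … → v_2 = j of Σ_t A[v_t][v_{t+1}]. For example, for (i, j) = (0, 1) we minimise over 2 possible intermediate vertex sequences; the minimum is 7, attained along the walk 0 → 0 → 1.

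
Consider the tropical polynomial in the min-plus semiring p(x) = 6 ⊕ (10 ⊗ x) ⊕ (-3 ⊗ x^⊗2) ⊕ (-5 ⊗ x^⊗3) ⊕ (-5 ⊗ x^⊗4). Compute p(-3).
p(-3) = -17

A tropical monomial a ⊗ x^⊗i evaluates to a + i · x. Evaluating each term at x = -3:
  Term 0 contributes 6 + 0 · -3 = 6
  Term 1 contributes 10 + 1 · -3 = 7
  Term 2 contributes -3 + 2 · -3 = -9
  Term 3 contributes -5 + 3 · -3 = -14
  Term 4 contributes -5 + 4 · -3 = -17
p(-3) = ⊕ of these = min[6, 7, -9, -14, -17] = -17.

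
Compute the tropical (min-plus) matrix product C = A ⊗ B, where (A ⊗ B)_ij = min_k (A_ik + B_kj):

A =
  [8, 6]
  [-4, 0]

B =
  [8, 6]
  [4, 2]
A ⊗ B =
  [10, 8]
  [4, 2]

Apply the min-plus product entry-by-entry:
  C[0][0] = min over k of (A[0][0] + B[0][0] = 8 + 8 = 16, A[0][1] + B[1][0] = 6 + 4 = 10) = 10 (attained at k = 1)
  C[0][1] = min over k of (A[0][0] + B[0][1] = 8 + 6 = 14, A[0][1] + B[1][1] = 6 + 2 = 8) = 8 (attained at k = 1)
  C[1][0] = min over k of (A[1][0] + B[0][0] = -4 + 8 = 4, A[1][1] + B[1][0] = 0 + 4 = 4) = 4 (attained at k = 0)
  C[1][1] = min over k of (A[1][0] + B[0][1] = -4 + 6 = 2, A[1][1] + B[1][1] = 0 + 2 = 2) = 2 (attained at k = 0)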